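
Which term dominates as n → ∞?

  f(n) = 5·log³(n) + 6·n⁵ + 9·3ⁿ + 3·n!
3·n!

Looking at each term:
  - 5·log³(n) is O(log³ n)
  - 6·n⁵ is O(n⁵)
  - 9·3ⁿ is O(3ⁿ)
  - 3·n! is O(n!)

The term 3·n! (O(n!)) grows fastest and dominates all others.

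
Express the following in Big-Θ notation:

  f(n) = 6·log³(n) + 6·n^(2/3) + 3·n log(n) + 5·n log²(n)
Θ(n log² n)

Order the terms by growth rate: 6·log³(n) ≺ 6·n^(2/3) ≺ 3·n log(n) ≺ 5·n log²(n).
The fastest-growing term 5·n log²(n) dominates as n → ∞; dropping its constant factor gives Θ(n log² n).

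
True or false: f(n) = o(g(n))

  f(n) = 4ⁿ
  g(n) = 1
False

f(n) = 4ⁿ is O(4ⁿ), and g(n) = 1 is O(1).
Since O(4ⁿ) grows faster than or equal to O(1), f(n) = o(g(n)) is false.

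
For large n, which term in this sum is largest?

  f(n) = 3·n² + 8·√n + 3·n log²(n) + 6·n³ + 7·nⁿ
7·nⁿ

Looking at each term:
  - 3·n² is O(n²)
  - 8·√n is O(√n)
  - 3·n log²(n) is O(n log² n)
  - 6·n³ is O(n³)
  - 7·nⁿ is O(nⁿ)

The term 7·nⁿ (O(nⁿ)) grows fastest and dominates all others.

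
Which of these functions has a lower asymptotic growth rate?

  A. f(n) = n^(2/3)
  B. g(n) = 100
B

f(n) = n^(2/3) is O(n^(2/3)), while g(n) = 100 is O(1).
Since O(1) grows slower than O(n^(2/3)), g(n) is dominated.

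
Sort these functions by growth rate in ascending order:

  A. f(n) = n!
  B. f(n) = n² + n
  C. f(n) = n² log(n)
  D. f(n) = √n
D < B < C < A

Comparing growth rates:
D = √n is O(√n)
B = n² + n is O(n²)
C = n² log(n) is O(n² log n)
A = n! is O(n!)

Therefore, the order from slowest to fastest is: D < B < C < A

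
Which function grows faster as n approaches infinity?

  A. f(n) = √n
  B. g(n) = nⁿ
B

f(n) = √n is O(√n), while g(n) = nⁿ is O(nⁿ).
Since O(nⁿ) grows faster than O(√n), g(n) dominates.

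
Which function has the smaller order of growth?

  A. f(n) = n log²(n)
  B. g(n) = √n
B

f(n) = n log²(n) is O(n log² n), while g(n) = √n is O(√n).
Since O(√n) grows slower than O(n log² n), g(n) is dominated.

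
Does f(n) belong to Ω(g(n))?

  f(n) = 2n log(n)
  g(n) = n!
False

f(n) = 2n log(n) is O(n log n), and g(n) = n! is O(n!).
Since O(n log n) grows slower than O(n!), f(n) = Ω(g(n)) is false.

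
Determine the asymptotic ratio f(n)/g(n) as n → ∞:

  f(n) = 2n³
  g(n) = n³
2

Since 2n³ and n³ have the same growth rate (O(n³)),
the ratio converges to a constant: 2.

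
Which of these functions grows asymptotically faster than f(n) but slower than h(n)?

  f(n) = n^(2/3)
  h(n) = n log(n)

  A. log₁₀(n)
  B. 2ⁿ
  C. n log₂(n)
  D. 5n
D

We need g(n) with n^(2/3) = o(g(n)) and g(n) = o(n log(n)), i.e. O(n^(2/3)) ≺ g ≺ O(n log n).
Check each option:
  A. log₁₀(n) — O(log n) does not grow strictly faster than f(n)
  B. 2ⁿ — O(2ⁿ) does not grow strictly slower than h(n)
  C. n log₂(n) — O(n log n) does not grow strictly slower than h(n)
  D. 5n — O(n) is strictly between O(n^(2/3)) and O(n log n) ✓

Only option D (5n) lies strictly between.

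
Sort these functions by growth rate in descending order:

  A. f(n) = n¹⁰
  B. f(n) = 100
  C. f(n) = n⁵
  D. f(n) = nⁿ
D > A > C > B

Comparing growth rates:
D = nⁿ is O(nⁿ)
A = n¹⁰ is O(n¹⁰)
C = n⁵ is O(n⁵)
B = 100 is O(1)

Therefore, the order from fastest to slowest is: D > A > C > B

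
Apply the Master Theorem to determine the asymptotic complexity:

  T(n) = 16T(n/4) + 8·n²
Θ(n² log n)

Master Theorem: a = 16, b = 4, f(n) = 8·n².
Compute the critical exponent d = log₄(16) = 2.
Compare f(n) = Θ(n²) against n^d:
  k = 2 = d, so f(n) = Θ(n^d) — Case 2.
  Work is balanced across levels: T(n) = Θ(n^d log n) = Θ(n² log n).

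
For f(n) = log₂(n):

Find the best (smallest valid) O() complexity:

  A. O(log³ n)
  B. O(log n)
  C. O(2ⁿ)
B

f(n) = log₂(n) is O(log n).
All listed options are valid Big-O bounds (upper bounds),
but O(log n) is the tightest (smallest valid bound).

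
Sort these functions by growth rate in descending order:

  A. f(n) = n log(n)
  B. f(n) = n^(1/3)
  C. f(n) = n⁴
C > A > B

Comparing growth rates:
C = n⁴ is O(n⁴)
A = n log(n) is O(n log n)
B = n^(1/3) is O(n^(1/3))

Therefore, the order from fastest to slowest is: C > A > B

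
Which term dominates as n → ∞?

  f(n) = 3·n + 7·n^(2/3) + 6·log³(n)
3·n

Looking at each term:
  - 3·n is O(n)
  - 7·n^(2/3) is O(n^(2/3))
  - 6·log³(n) is O(log³ n)

The term 3·n (O(n)) grows fastest and dominates all others.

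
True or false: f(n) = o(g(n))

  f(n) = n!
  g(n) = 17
False

f(n) = n! is O(n!), and g(n) = 17 is O(1).
Since O(n!) grows faster than or equal to O(1), f(n) = o(g(n)) is false.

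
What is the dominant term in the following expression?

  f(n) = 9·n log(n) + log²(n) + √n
9·n log(n)

Looking at each term:
  - 9·n log(n) is O(n log n)
  - log²(n) is O(log² n)
  - √n is O(√n)

The term 9·n log(n) (O(n log n)) grows fastest and dominates all others.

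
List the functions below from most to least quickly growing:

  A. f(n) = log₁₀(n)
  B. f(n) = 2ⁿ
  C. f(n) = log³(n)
B > C > A

Comparing growth rates:
B = 2ⁿ is O(2ⁿ)
C = log³(n) is O(log³ n)
A = log₁₀(n) is O(log n)

Therefore, the order from fastest to slowest is: B > C > A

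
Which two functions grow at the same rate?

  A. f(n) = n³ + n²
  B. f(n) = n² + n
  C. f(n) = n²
B and C

Examining each function:
  A. n³ + n² is O(n³)
  B. n² + n is O(n²)
  C. n² is O(n²)

Functions B and C both have the same complexity class.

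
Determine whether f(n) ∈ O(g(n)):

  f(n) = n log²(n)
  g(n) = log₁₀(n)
False

f(n) = n log²(n) is O(n log² n), and g(n) = log₁₀(n) is O(log n).
Since O(n log² n) grows faster than O(log n), f(n) = O(g(n)) is false.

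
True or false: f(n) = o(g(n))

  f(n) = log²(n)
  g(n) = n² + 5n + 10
True

f(n) = log²(n) is O(log² n), and g(n) = n² + 5n + 10 is O(n²).
Since O(log² n) grows strictly slower than O(n²), f(n) = o(g(n)) is true.
This means lim(n→∞) f(n)/g(n) = 0.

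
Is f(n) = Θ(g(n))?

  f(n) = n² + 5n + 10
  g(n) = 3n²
True

f(n) = n² + 5n + 10 and g(n) = 3n² are both O(n²).
Since they have the same asymptotic growth rate, f(n) = Θ(g(n)) is true.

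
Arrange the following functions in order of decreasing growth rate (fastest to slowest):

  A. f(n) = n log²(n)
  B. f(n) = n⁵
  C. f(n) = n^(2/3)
B > A > C

Comparing growth rates:
B = n⁵ is O(n⁵)
A = n log²(n) is O(n log² n)
C = n^(2/3) is O(n^(2/3))

Therefore, the order from fastest to slowest is: B > A > C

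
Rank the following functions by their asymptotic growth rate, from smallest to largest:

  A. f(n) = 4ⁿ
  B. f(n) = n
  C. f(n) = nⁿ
B < A < C

Comparing growth rates:
B = n is O(n)
A = 4ⁿ is O(4ⁿ)
C = nⁿ is O(nⁿ)

Therefore, the order from slowest to fastest is: B < A < C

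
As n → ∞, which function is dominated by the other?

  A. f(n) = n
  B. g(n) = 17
B

f(n) = n is O(n), while g(n) = 17 is O(1).
Since O(1) grows slower than O(n), g(n) is dominated.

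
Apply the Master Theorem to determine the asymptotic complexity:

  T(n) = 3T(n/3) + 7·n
Θ(n log n)

Master Theorem: a = 3, b = 3, f(n) = 7·n.
Compute the critical exponent d = log₃(3) = 1.
Compare f(n) = Θ(n) against n^d:
  k = 1 = d, so f(n) = Θ(n^d) — Case 2.
  Work is balanced across levels: T(n) = Θ(n^d log n) = Θ(n log n).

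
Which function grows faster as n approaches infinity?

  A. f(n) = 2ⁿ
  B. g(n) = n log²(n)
A

f(n) = 2ⁿ is O(2ⁿ), while g(n) = n log²(n) is O(n log² n).
Since O(2ⁿ) grows faster than O(n log² n), f(n) dominates.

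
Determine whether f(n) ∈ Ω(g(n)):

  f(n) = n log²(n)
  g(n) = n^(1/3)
True

f(n) = n log²(n) is O(n log² n), and g(n) = n^(1/3) is O(n^(1/3)).
Since O(n log² n) grows at least as fast as O(n^(1/3)), f(n) = Ω(g(n)) is true.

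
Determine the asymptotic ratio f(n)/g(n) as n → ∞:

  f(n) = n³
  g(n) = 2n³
1/2

Since n³ and 2n³ have the same growth rate (O(n³)),
the ratio converges to a constant: 1/2.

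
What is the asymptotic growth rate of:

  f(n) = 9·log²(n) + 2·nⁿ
Θ(nⁿ)

Order the terms by growth rate: 9·log²(n) ≺ 2·nⁿ.
The fastest-growing term 2·nⁿ dominates as n → ∞; dropping its constant factor gives Θ(nⁿ).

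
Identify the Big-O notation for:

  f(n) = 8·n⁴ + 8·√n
O(n⁴)

The dominant term in 8·n⁴ + 8·√n is 8·n⁴, which is Θ(n⁴).
Lower-order terms (8·√n) are asymptotically negligible.
Constants are absorbed, so the tightest bound is O(n⁴).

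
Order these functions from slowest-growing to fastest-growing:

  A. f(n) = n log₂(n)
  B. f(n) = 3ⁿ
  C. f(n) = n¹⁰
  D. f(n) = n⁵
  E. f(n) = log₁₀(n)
E < A < D < C < B

Comparing growth rates:
E = log₁₀(n) is O(log n)
A = n log₂(n) is O(n log n)
D = n⁵ is O(n⁵)
C = n¹⁰ is O(n¹⁰)
B = 3ⁿ is O(3ⁿ)

Therefore, the order from slowest to fastest is: E < A < D < C < B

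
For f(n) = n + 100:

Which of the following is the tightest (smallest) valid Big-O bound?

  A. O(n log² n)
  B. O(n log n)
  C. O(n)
C

f(n) = n + 100 is O(n).
All listed options are valid Big-O bounds (upper bounds),
but O(n) is the tightest (smallest valid bound).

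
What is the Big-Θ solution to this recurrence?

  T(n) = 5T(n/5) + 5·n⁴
Θ(n⁴)

Master Theorem: a = 5, b = 5, f(n) = 5·n⁴.
Compute the critical exponent d = log₅(5) = 1.
Compare f(n) = Θ(n⁴) against n^d:
  k = 4 > d = 1, so f(n) = Ω(n^(d+ε)) — Case 3.
  Regularity: a·(n/b)^4/n^4 = a/b^4 = 5/625 < 1 ✓.
  The top-level work dominates: T(n) = Θ(f(n)) = Θ(n⁴).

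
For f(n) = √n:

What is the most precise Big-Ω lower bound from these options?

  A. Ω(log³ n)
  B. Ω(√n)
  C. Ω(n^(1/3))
B

f(n) = √n is Ω(√n).
All listed options are valid Big-Ω bounds (lower bounds),
but Ω(√n) is the tightest (largest valid bound).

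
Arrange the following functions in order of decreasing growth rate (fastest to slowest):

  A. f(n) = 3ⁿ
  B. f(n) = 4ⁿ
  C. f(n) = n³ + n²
B > A > C

Comparing growth rates:
B = 4ⁿ is O(4ⁿ)
A = 3ⁿ is O(3ⁿ)
C = n³ + n² is O(n³)

Therefore, the order from fastest to slowest is: B > A > C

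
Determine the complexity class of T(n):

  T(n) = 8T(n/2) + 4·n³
Θ(n³ log n)

Master Theorem: a = 8, b = 2, f(n) = 4·n³.
Compute the critical exponent d = log₂(8) = 3.
Compare f(n) = Θ(n³) against n^d:
  k = 3 = d, so f(n) = Θ(n^d) — Case 2.
  Work is balanced across levels: T(n) = Θ(n^d log n) = Θ(n³ log n).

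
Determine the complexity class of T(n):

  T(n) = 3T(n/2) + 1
Θ(n^log₂(3))

Master Theorem: a = 3, b = 2, f(n) = 1.
Compute the critical exponent d = log₂(3) = 1.585.
Compare f(n) = Θ(1) against n^d:
  k = 0 < d = 1.585, so f(n) = O(n^(d-ε)) — Case 1.
  The recursion cost dominates: T(n) = Θ(n^d) = Θ(n^log₂(3)).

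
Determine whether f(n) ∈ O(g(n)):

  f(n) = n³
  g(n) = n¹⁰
True

f(n) = n³ is O(n³), and g(n) = n¹⁰ is O(n¹⁰).
Since O(n³) ⊆ O(n¹⁰) (f grows no faster than g), f(n) = O(g(n)) is true.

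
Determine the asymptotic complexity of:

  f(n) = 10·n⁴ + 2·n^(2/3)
O(n⁴)

The dominant term in 10·n⁴ + 2·n^(2/3) is 10·n⁴, which is Θ(n⁴).
Lower-order terms (2·n^(2/3)) are asymptotically negligible.
Constants are absorbed, so the tightest bound is O(n⁴).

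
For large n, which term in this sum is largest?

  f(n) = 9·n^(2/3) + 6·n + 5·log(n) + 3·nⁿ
3·nⁿ

Looking at each term:
  - 9·n^(2/3) is O(n^(2/3))
  - 6·n is O(n)
  - 5·log(n) is O(log n)
  - 3·nⁿ is O(nⁿ)

The term 3·nⁿ (O(nⁿ)) grows fastest and dominates all others.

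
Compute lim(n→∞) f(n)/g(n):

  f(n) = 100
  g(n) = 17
100/17

Since 100 and 17 have the same growth rate (O(1)),
the ratio converges to a constant: 100/17.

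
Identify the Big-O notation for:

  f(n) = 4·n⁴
O(n⁴)

The dominant term in 4·n⁴ is 4·n⁴, which is Θ(n⁴).
Constants are absorbed, so the tightest bound is O(n⁴).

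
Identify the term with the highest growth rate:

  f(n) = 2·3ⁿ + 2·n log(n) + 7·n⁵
2·3ⁿ

Looking at each term:
  - 2·3ⁿ is O(3ⁿ)
  - 2·n log(n) is O(n log n)
  - 7·n⁵ is O(n⁵)

The term 2·3ⁿ (O(3ⁿ)) grows fastest and dominates all others.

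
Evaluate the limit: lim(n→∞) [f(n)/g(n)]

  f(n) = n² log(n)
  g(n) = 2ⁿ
0

Since n² log(n) (O(n² log n)) grows slower than 2ⁿ (O(2ⁿ)),
the ratio f(n)/g(n) → 0 as n → ∞.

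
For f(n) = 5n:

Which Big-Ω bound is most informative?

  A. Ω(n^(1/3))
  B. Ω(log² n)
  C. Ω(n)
C

f(n) = 5n is Ω(n).
All listed options are valid Big-Ω bounds (lower bounds),
but Ω(n) is the tightest (largest valid bound).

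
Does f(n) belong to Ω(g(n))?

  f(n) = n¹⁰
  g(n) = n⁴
True

f(n) = n¹⁰ is O(n¹⁰), and g(n) = n⁴ is O(n⁴).
Since O(n¹⁰) grows at least as fast as O(n⁴), f(n) = Ω(g(n)) is true.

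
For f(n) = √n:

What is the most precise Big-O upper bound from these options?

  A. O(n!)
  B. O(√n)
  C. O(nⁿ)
B

f(n) = √n is O(√n).
All listed options are valid Big-O bounds (upper bounds),
but O(√n) is the tightest (smallest valid bound).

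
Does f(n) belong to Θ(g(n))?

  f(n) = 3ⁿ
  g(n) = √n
False

f(n) = 3ⁿ is O(3ⁿ), and g(n) = √n is O(√n).
Since they have different growth rates, f(n) = Θ(g(n)) is false.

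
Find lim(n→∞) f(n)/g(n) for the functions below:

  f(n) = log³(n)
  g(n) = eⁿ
0

Since log³(n) (O(log³ n)) grows slower than eⁿ (O(eⁿ)),
the ratio f(n)/g(n) → 0 as n → ∞.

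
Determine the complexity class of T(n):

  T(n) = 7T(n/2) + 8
Θ(n^log₂(7))

Master Theorem: a = 7, b = 2, f(n) = 8.
Compute the critical exponent d = log₂(7) = 2.807.
Compare f(n) = Θ(1) against n^d:
  k = 0 < d = 2.807, so f(n) = O(n^(d-ε)) — Case 1.
  The recursion cost dominates: T(n) = Θ(n^d) = Θ(n^log₂(7)).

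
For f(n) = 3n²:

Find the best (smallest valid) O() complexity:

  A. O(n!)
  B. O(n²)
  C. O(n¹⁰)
B

f(n) = 3n² is O(n²).
All listed options are valid Big-O bounds (upper bounds),
but O(n²) is the tightest (smallest valid bound).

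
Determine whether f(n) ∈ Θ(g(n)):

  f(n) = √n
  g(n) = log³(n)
False

f(n) = √n is O(√n), and g(n) = log³(n) is O(log³ n).
Since they have different growth rates, f(n) = Θ(g(n)) is false.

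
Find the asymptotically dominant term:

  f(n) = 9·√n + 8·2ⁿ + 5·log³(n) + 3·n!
3·n!

Looking at each term:
  - 9·√n is O(√n)
  - 8·2ⁿ is O(2ⁿ)
  - 5·log³(n) is O(log³ n)
  - 3·n! is O(n!)

The term 3·n! (O(n!)) grows fastest and dominates all others.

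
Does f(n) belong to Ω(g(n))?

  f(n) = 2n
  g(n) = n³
False

f(n) = 2n is O(n), and g(n) = n³ is O(n³).
Since O(n) grows slower than O(n³), f(n) = Ω(g(n)) is false.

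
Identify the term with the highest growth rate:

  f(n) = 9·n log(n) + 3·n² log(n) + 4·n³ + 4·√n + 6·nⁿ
6·nⁿ

Looking at each term:
  - 9·n log(n) is O(n log n)
  - 3·n² log(n) is O(n² log n)
  - 4·n³ is O(n³)
  - 4·√n is O(√n)
  - 6·nⁿ is O(nⁿ)

The term 6·nⁿ (O(nⁿ)) grows fastest and dominates all others.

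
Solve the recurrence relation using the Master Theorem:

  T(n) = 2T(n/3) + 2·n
Θ(n)

Master Theorem: a = 2, b = 3, f(n) = 2·n.
Compute the critical exponent d = log₃(2) = 0.631.
Compare f(n) = Θ(n) against n^d:
  k = 1 > d = 0.631, so f(n) = Ω(n^(d+ε)) — Case 3.
  Regularity: a·(n/b)^1/n^1 = a/b^1 = 2/3 < 1 ✓.
  The top-level work dominates: T(n) = Θ(f(n)) = Θ(n).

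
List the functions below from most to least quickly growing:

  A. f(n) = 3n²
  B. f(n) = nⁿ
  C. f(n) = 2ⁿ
B > C > A

Comparing growth rates:
B = nⁿ is O(nⁿ)
C = 2ⁿ is O(2ⁿ)
A = 3n² is O(n²)

Therefore, the order from fastest to slowest is: B > C > A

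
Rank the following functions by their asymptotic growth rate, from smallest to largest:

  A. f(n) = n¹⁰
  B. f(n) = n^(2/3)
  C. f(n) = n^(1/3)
C < B < A

Comparing growth rates:
C = n^(1/3) is O(n^(1/3))
B = n^(2/3) is O(n^(2/3))
A = n¹⁰ is O(n¹⁰)

Therefore, the order from slowest to fastest is: C < B < A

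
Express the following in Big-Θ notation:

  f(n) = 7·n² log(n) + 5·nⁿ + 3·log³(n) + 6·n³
Θ(nⁿ)

Order the terms by growth rate: 3·log³(n) ≺ 7·n² log(n) ≺ 6·n³ ≺ 5·nⁿ.
The fastest-growing term 5·nⁿ dominates as n → ∞; dropping its constant factor gives Θ(nⁿ).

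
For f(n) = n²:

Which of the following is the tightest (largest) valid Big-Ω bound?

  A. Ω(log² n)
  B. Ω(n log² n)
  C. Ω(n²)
C

f(n) = n² is Ω(n²).
All listed options are valid Big-Ω bounds (lower bounds),
but Ω(n²) is the tightest (largest valid bound).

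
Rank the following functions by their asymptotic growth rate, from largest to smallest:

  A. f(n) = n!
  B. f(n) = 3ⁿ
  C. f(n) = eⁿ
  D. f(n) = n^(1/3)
A > B > C > D

Comparing growth rates:
A = n! is O(n!)
B = 3ⁿ is O(3ⁿ)
C = eⁿ is O(eⁿ)
D = n^(1/3) is O(n^(1/3))

Therefore, the order from fastest to slowest is: A > B > C > D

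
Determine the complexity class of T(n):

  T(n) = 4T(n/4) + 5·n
Θ(n log n)

Master Theorem: a = 4, b = 4, f(n) = 5·n.
Compute the critical exponent d = log₄(4) = 1.
Compare f(n) = Θ(n) against n^d:
  k = 1 = d, so f(n) = Θ(n^d) — Case 2.
  Work is balanced across levels: T(n) = Θ(n^d log n) = Θ(n log n).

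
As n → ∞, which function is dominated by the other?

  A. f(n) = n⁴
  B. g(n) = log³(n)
B

f(n) = n⁴ is O(n⁴), while g(n) = log³(n) is O(log³ n).
Since O(log³ n) grows slower than O(n⁴), g(n) is dominated.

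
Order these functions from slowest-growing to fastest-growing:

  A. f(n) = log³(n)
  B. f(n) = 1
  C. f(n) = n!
B < A < C

Comparing growth rates:
B = 1 is O(1)
A = log³(n) is O(log³ n)
C = n! is O(n!)

Therefore, the order from slowest to fastest is: B < A < C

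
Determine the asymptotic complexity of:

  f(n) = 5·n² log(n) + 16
O(n² log n)

The dominant term in 5·n² log(n) + 16 is 5·n² log(n), which is Θ(n² log n).
Lower-order terms (16) are asymptotically negligible.
Constants are absorbed, so the tightest bound is O(n² log n).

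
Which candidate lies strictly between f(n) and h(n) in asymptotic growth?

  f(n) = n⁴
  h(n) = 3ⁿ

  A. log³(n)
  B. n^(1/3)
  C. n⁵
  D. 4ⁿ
C

We need g(n) with n⁴ = o(g(n)) and g(n) = o(3ⁿ), i.e. O(n⁴) ≺ g ≺ O(3ⁿ).
Check each option:
  A. log³(n) — O(log³ n) does not grow strictly faster than f(n)
  B. n^(1/3) — O(n^(1/3)) does not grow strictly faster than f(n)
  C. n⁵ — O(n⁵) is strictly between O(n⁴) and O(3ⁿ) ✓
  D. 4ⁿ — O(4ⁿ) does not grow strictly slower than h(n)

Only option C (n⁵) lies strictly between.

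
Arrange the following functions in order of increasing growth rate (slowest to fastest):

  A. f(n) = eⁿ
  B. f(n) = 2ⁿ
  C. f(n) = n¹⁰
C < B < A

Comparing growth rates:
C = n¹⁰ is O(n¹⁰)
B = 2ⁿ is O(2ⁿ)
A = eⁿ is O(eⁿ)

Therefore, the order from slowest to fastest is: C < B < A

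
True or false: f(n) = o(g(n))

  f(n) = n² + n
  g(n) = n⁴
True

f(n) = n² + n is O(n²), and g(n) = n⁴ is O(n⁴).
Since O(n²) grows strictly slower than O(n⁴), f(n) = o(g(n)) is true.
This means lim(n→∞) f(n)/g(n) = 0.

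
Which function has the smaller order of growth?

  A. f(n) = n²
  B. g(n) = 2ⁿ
A

f(n) = n² is O(n²), while g(n) = 2ⁿ is O(2ⁿ).
Since O(n²) grows slower than O(2ⁿ), f(n) is dominated.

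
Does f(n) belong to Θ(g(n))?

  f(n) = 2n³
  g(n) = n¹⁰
False

f(n) = 2n³ is O(n³), and g(n) = n¹⁰ is O(n¹⁰).
Since they have different growth rates, f(n) = Θ(g(n)) is false.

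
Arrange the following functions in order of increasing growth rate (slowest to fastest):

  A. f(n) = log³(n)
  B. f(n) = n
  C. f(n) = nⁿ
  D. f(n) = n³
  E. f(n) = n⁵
A < B < D < E < C

Comparing growth rates:
A = log³(n) is O(log³ n)
B = n is O(n)
D = n³ is O(n³)
E = n⁵ is O(n⁵)
C = nⁿ is O(nⁿ)

Therefore, the order from slowest to fastest is: A < B < D < E < C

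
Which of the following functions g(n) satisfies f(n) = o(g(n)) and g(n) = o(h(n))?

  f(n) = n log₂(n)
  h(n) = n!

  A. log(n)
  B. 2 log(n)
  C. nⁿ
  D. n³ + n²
D

We need g(n) with n log₂(n) = o(g(n)) and g(n) = o(n!), i.e. O(n log n) ≺ g ≺ O(n!).
Check each option:
  A. log(n) — O(log n) does not grow strictly faster than f(n)
  B. 2 log(n) — O(log n) does not grow strictly faster than f(n)
  C. nⁿ — O(nⁿ) does not grow strictly slower than h(n)
  D. n³ + n² — O(n³) is strictly between O(n log n) and O(n!) ✓

Only option D (n³ + n²) lies strictly between.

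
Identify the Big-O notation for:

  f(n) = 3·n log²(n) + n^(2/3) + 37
O(n log² n)

The dominant term in 3·n log²(n) + n^(2/3) + 37 is 3·n log²(n), which is Θ(n log² n).
Lower-order terms (n^(2/3), 37) are asymptotically negligible.
Constants are absorbed, so the tightest bound is O(n log² n).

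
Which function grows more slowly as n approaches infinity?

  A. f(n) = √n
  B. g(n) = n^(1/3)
B

f(n) = √n is O(√n), while g(n) = n^(1/3) is O(n^(1/3)).
Since O(n^(1/3)) grows slower than O(√n), g(n) is dominated.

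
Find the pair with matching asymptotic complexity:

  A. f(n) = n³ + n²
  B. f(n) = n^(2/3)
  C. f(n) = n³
A and C

Examining each function:
  A. n³ + n² is O(n³)
  B. n^(2/3) is O(n^(2/3))
  C. n³ is O(n³)

Functions A and C both have the same complexity class.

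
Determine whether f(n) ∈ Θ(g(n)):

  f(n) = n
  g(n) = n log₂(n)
False

f(n) = n is O(n), and g(n) = n log₂(n) is O(n log n).
Since they have different growth rates, f(n) = Θ(g(n)) is false.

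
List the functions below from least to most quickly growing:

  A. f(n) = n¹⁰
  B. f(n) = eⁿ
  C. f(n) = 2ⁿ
A < C < B

Comparing growth rates:
A = n¹⁰ is O(n¹⁰)
C = 2ⁿ is O(2ⁿ)
B = eⁿ is O(eⁿ)

Therefore, the order from slowest to fastest is: A < C < B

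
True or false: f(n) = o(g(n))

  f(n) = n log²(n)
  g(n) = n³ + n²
True

f(n) = n log²(n) is O(n log² n), and g(n) = n³ + n² is O(n³).
Since O(n log² n) grows strictly slower than O(n³), f(n) = o(g(n)) is true.
This means lim(n→∞) f(n)/g(n) = 0.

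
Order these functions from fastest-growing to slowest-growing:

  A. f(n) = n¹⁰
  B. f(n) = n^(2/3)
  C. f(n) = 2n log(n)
A > C > B

Comparing growth rates:
A = n¹⁰ is O(n¹⁰)
C = 2n log(n) is O(n log n)
B = n^(2/3) is O(n^(2/3))

Therefore, the order from fastest to slowest is: A > C > B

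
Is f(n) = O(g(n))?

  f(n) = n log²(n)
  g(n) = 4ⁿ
True

f(n) = n log²(n) is O(n log² n), and g(n) = 4ⁿ is O(4ⁿ).
Since O(n log² n) ⊆ O(4ⁿ) (f grows no faster than g), f(n) = O(g(n)) is true.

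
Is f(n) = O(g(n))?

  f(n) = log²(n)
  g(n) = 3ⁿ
True

f(n) = log²(n) is O(log² n), and g(n) = 3ⁿ is O(3ⁿ).
Since O(log² n) ⊆ O(3ⁿ) (f grows no faster than g), f(n) = O(g(n)) is true.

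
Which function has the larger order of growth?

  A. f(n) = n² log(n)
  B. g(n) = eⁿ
B

f(n) = n² log(n) is O(n² log n), while g(n) = eⁿ is O(eⁿ).
Since O(eⁿ) grows faster than O(n² log n), g(n) dominates.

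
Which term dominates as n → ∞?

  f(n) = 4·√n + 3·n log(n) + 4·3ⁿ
4·3ⁿ

Looking at each term:
  - 4·√n is O(√n)
  - 3·n log(n) is O(n log n)
  - 4·3ⁿ is O(3ⁿ)

The term 4·3ⁿ (O(3ⁿ)) grows fastest and dominates all others.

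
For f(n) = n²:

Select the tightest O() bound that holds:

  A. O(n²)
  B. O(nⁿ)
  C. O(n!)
A

f(n) = n² is O(n²).
All listed options are valid Big-O bounds (upper bounds),
but O(n²) is the tightest (smallest valid bound).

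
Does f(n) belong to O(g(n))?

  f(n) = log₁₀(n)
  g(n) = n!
True

f(n) = log₁₀(n) is O(log n), and g(n) = n! is O(n!).
Since O(log n) ⊆ O(n!) (f grows no faster than g), f(n) = O(g(n)) is true.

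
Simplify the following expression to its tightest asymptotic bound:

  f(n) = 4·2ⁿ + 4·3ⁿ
Θ(3ⁿ)

Order the terms by growth rate: 4·2ⁿ ≺ 4·3ⁿ.
The fastest-growing term 4·3ⁿ dominates as n → ∞; dropping its constant factor gives Θ(3ⁿ).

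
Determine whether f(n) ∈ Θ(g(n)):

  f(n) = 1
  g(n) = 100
True

f(n) = 1 and g(n) = 100 are both O(1).
Since they have the same asymptotic growth rate, f(n) = Θ(g(n)) is true.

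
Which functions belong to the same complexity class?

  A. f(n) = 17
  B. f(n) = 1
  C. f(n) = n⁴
A and B

Examining each function:
  A. 17 is O(1)
  B. 1 is O(1)
  C. n⁴ is O(n⁴)

Functions A and B both have the same complexity class.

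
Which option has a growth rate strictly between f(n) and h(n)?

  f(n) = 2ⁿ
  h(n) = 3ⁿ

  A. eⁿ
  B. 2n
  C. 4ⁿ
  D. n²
A

We need g(n) with 2ⁿ = o(g(n)) and g(n) = o(3ⁿ), i.e. O(2ⁿ) ≺ g ≺ O(3ⁿ).
Check each option:
  A. eⁿ — O(eⁿ) is strictly between O(2ⁿ) and O(3ⁿ) ✓
  B. 2n — O(n) does not grow strictly faster than f(n)
  C. 4ⁿ — O(4ⁿ) does not grow strictly slower than h(n)
  D. n² — O(n²) does not grow strictly faster than f(n)

Only option A (eⁿ) lies strictly between.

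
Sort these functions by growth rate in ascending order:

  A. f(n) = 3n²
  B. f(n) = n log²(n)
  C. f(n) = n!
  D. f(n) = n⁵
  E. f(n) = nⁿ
B < A < D < C < E

Comparing growth rates:
B = n log²(n) is O(n log² n)
A = 3n² is O(n²)
D = n⁵ is O(n⁵)
C = n! is O(n!)
E = nⁿ is O(nⁿ)

Therefore, the order from slowest to fastest is: B < A < D < C < E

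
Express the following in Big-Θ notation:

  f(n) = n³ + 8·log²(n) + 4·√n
Θ(n³)

Order the terms by growth rate: 8·log²(n) ≺ 4·√n ≺ n³.
The fastest-growing term n³ dominates as n → ∞; dropping its constant factor gives Θ(n³).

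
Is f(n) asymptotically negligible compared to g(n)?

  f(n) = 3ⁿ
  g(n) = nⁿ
True

f(n) = 3ⁿ is O(3ⁿ), and g(n) = nⁿ is O(nⁿ).
Since O(3ⁿ) grows strictly slower than O(nⁿ), f(n) = o(g(n)) is true.
This means lim(n→∞) f(n)/g(n) = 0.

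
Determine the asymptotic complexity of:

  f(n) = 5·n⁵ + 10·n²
O(n⁵)

The dominant term in 5·n⁵ + 10·n² is 5·n⁵, which is Θ(n⁵).
Lower-order terms (10·n²) are asymptotically negligible.
Constants are absorbed, so the tightest bound is O(n⁵).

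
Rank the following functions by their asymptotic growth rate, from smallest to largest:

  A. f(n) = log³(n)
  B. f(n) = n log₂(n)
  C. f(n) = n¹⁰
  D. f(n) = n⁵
A < B < D < C

Comparing growth rates:
A = log³(n) is O(log³ n)
B = n log₂(n) is O(n log n)
D = n⁵ is O(n⁵)
C = n¹⁰ is O(n¹⁰)

Therefore, the order from slowest to fastest is: A < B < D < C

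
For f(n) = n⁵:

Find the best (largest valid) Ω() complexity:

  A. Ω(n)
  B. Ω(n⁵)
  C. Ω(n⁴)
B

f(n) = n⁵ is Ω(n⁵).
All listed options are valid Big-Ω bounds (lower bounds),
but Ω(n⁵) is the tightest (largest valid bound).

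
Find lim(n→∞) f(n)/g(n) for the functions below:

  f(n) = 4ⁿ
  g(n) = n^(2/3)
∞

Since 4ⁿ (O(4ⁿ)) grows faster than n^(2/3) (O(n^(2/3))),
the ratio f(n)/g(n) → ∞ as n → ∞.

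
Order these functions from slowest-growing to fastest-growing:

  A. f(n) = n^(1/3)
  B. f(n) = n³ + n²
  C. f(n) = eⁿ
A < B < C

Comparing growth rates:
A = n^(1/3) is O(n^(1/3))
B = n³ + n² is O(n³)
C = eⁿ is O(eⁿ)

Therefore, the order from slowest to fastest is: A < B < C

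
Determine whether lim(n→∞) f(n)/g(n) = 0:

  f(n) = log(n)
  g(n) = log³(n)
True

f(n) = log(n) is O(log n), and g(n) = log³(n) is O(log³ n).
Since O(log n) grows strictly slower than O(log³ n), f(n) = o(g(n)) is true.
This means lim(n→∞) f(n)/g(n) = 0.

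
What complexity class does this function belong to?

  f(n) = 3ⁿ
O(3ⁿ)

The dominant term in 3ⁿ is 3ⁿ, which is Θ(3ⁿ).
Constants are absorbed, so the tightest bound is O(3ⁿ).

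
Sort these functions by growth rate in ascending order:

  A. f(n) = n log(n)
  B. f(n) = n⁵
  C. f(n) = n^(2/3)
C < A < B

Comparing growth rates:
C = n^(2/3) is O(n^(2/3))
A = n log(n) is O(n log n)
B = n⁵ is O(n⁵)

Therefore, the order from slowest to fastest is: C < A < B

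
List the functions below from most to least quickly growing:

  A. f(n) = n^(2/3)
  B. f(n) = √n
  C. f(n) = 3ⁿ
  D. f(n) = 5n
C > D > A > B

Comparing growth rates:
C = 3ⁿ is O(3ⁿ)
D = 5n is O(n)
A = n^(2/3) is O(n^(2/3))
B = √n is O(√n)

Therefore, the order from fastest to slowest is: C > D > A > B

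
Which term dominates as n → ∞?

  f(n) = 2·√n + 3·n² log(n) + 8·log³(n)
3·n² log(n)

Looking at each term:
  - 2·√n is O(√n)
  - 3·n² log(n) is O(n² log n)
  - 8·log³(n) is O(log³ n)

The term 3·n² log(n) (O(n² log n)) grows fastest and dominates all others.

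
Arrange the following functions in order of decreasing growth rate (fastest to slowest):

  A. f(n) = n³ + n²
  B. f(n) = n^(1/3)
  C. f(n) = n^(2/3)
A > C > B

Comparing growth rates:
A = n³ + n² is O(n³)
C = n^(2/3) is O(n^(2/3))
B = n^(1/3) is O(n^(1/3))

Therefore, the order from fastest to slowest is: A > C > B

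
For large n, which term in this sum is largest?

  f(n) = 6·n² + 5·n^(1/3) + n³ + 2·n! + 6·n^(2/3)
2·n!

Looking at each term:
  - 6·n² is O(n²)
  - 5·n^(1/3) is O(n^(1/3))
  - n³ is O(n³)
  - 2·n! is O(n!)
  - 6·n^(2/3) is O(n^(2/3))

The term 2·n! (O(n!)) grows fastest and dominates all others.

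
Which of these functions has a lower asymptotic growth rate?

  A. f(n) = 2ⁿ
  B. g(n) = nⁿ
A

f(n) = 2ⁿ is O(2ⁿ), while g(n) = nⁿ is O(nⁿ).
Since O(2ⁿ) grows slower than O(nⁿ), f(n) is dominated.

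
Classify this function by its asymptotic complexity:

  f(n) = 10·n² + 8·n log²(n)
O(n²)

The dominant term in 10·n² + 8·n log²(n) is 10·n², which is Θ(n²).
Lower-order terms (8·n log²(n)) are asymptotically negligible.
Constants are absorbed, so the tightest bound is O(n²).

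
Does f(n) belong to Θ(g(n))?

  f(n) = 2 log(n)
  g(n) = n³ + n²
False

f(n) = 2 log(n) is O(log n), and g(n) = n³ + n² is O(n³).
Since they have different growth rates, f(n) = Θ(g(n)) is false.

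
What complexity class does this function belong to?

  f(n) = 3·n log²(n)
O(n log² n)

The dominant term in 3·n log²(n) is 3·n log²(n), which is Θ(n log² n).
Constants are absorbed, so the tightest bound is O(n log² n).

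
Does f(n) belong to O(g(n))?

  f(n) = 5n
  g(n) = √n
False

f(n) = 5n is O(n), and g(n) = √n is O(√n).
Since O(n) grows faster than O(√n), f(n) = O(g(n)) is false.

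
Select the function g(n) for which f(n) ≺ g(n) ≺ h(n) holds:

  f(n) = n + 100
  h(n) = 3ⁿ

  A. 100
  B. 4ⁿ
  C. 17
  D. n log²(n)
D

We need g(n) with n + 100 = o(g(n)) and g(n) = o(3ⁿ), i.e. O(n) ≺ g ≺ O(3ⁿ).
Check each option:
  A. 100 — O(1) does not grow strictly faster than f(n)
  B. 4ⁿ — O(4ⁿ) does not grow strictly slower than h(n)
  C. 17 — O(1) does not grow strictly faster than f(n)
  D. n log²(n) — O(n log² n) is strictly between O(n) and O(3ⁿ) ✓

Only option D (n log²(n)) lies strictly between.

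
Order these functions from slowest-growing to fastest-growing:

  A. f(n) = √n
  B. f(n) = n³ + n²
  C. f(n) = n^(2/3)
A < C < B

Comparing growth rates:
A = √n is O(√n)
C = n^(2/3) is O(n^(2/3))
B = n³ + n² is O(n³)

Therefore, the order from slowest to fastest is: A < C < B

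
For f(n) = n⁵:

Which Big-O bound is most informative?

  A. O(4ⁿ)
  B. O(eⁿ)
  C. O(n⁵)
C

f(n) = n⁵ is O(n⁵).
All listed options are valid Big-O bounds (upper bounds),
but O(n⁵) is the tightest (smallest valid bound).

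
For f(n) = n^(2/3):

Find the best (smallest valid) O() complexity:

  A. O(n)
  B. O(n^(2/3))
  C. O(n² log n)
B

f(n) = n^(2/3) is O(n^(2/3)).
All listed options are valid Big-O bounds (upper bounds),
but O(n^(2/3)) is the tightest (smallest valid bound).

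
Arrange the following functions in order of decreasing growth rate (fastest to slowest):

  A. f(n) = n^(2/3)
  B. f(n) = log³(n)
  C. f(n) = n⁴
C > A > B

Comparing growth rates:
C = n⁴ is O(n⁴)
A = n^(2/3) is O(n^(2/3))
B = log³(n) is O(log³ n)

Therefore, the order from fastest to slowest is: C > A > B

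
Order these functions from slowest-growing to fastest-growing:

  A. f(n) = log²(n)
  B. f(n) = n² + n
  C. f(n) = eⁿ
A < B < C

Comparing growth rates:
A = log²(n) is O(log² n)
B = n² + n is O(n²)
C = eⁿ is O(eⁿ)

Therefore, the order from slowest to fastest is: A < B < C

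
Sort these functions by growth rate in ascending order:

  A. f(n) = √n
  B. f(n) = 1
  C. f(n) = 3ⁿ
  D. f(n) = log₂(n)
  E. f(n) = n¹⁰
B < D < A < E < C

Comparing growth rates:
B = 1 is O(1)
D = log₂(n) is O(log n)
A = √n is O(√n)
E = n¹⁰ is O(n¹⁰)
C = 3ⁿ is O(3ⁿ)

Therefore, the order from slowest to fastest is: B < D < A < E < C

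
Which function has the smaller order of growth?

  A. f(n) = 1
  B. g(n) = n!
A

f(n) = 1 is O(1), while g(n) = n! is O(n!).
Since O(1) grows slower than O(n!), f(n) is dominated.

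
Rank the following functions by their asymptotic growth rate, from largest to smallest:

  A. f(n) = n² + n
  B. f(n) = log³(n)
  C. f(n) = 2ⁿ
C > A > B

Comparing growth rates:
C = 2ⁿ is O(2ⁿ)
A = n² + n is O(n²)
B = log³(n) is O(log³ n)

Therefore, the order from fastest to slowest is: C > A > B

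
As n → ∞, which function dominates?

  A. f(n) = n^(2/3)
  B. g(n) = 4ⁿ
B

f(n) = n^(2/3) is O(n^(2/3)), while g(n) = 4ⁿ is O(4ⁿ).
Since O(4ⁿ) grows faster than O(n^(2/3)), g(n) dominates.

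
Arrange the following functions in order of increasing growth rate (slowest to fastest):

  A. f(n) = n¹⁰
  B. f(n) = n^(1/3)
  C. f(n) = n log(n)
B < C < A

Comparing growth rates:
B = n^(1/3) is O(n^(1/3))
C = n log(n) is O(n log n)
A = n¹⁰ is O(n¹⁰)

Therefore, the order from slowest to fastest is: B < C < A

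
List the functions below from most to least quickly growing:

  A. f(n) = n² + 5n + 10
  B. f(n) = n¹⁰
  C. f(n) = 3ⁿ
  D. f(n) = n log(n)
C > B > A > D

Comparing growth rates:
C = 3ⁿ is O(3ⁿ)
B = n¹⁰ is O(n¹⁰)
A = n² + 5n + 10 is O(n²)
D = n log(n) is O(n log n)

Therefore, the order from fastest to slowest is: C > B > A > D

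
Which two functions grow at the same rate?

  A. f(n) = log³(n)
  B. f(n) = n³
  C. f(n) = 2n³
B and C

Examining each function:
  A. log³(n) is O(log³ n)
  B. n³ is O(n³)
  C. 2n³ is O(n³)

Functions B and C both have the same complexity class.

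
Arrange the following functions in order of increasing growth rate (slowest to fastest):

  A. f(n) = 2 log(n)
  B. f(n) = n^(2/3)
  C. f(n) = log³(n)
A < C < B

Comparing growth rates:
A = 2 log(n) is O(log n)
C = log³(n) is O(log³ n)
B = n^(2/3) is O(n^(2/3))

Therefore, the order from slowest to fastest is: A < C < B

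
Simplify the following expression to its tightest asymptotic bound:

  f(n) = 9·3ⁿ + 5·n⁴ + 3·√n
Θ(3ⁿ)

Order the terms by growth rate: 3·√n ≺ 5·n⁴ ≺ 9·3ⁿ.
The fastest-growing term 9·3ⁿ dominates as n → ∞; dropping its constant factor gives Θ(3ⁿ).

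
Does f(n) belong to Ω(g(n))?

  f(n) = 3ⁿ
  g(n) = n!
False

f(n) = 3ⁿ is O(3ⁿ), and g(n) = n! is O(n!).
Since O(3ⁿ) grows slower than O(n!), f(n) = Ω(g(n)) is false.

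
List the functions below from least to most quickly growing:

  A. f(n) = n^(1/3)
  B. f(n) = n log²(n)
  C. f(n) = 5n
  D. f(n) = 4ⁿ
A < C < B < D

Comparing growth rates:
A = n^(1/3) is O(n^(1/3))
C = 5n is O(n)
B = n log²(n) is O(n log² n)
D = 4ⁿ is O(4ⁿ)

Therefore, the order from slowest to fastest is: A < C < B < D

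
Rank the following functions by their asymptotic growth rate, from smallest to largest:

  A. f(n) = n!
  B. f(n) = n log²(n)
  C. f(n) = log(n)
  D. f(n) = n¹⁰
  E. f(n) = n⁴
C < B < E < D < A

Comparing growth rates:
C = log(n) is O(log n)
B = n log²(n) is O(n log² n)
E = n⁴ is O(n⁴)
D = n¹⁰ is O(n¹⁰)
A = n! is O(n!)

Therefore, the order from slowest to fastest is: C < B < E < D < A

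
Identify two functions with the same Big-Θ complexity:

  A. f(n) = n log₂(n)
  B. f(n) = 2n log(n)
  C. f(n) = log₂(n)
A and B

Examining each function:
  A. n log₂(n) is O(n log n)
  B. 2n log(n) is O(n log n)
  C. log₂(n) is O(log n)

Functions A and B both have the same complexity class.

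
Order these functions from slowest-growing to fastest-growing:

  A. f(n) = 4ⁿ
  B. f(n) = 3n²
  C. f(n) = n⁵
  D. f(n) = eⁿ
B < C < D < A

Comparing growth rates:
B = 3n² is O(n²)
C = n⁵ is O(n⁵)
D = eⁿ is O(eⁿ)
A = 4ⁿ is O(4ⁿ)

Therefore, the order from slowest to fastest is: B < C < D < A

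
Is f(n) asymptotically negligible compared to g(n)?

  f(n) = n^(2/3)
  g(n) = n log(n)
True

f(n) = n^(2/3) is O(n^(2/3)), and g(n) = n log(n) is O(n log n).
Since O(n^(2/3)) grows strictly slower than O(n log n), f(n) = o(g(n)) is true.
This means lim(n→∞) f(n)/g(n) = 0.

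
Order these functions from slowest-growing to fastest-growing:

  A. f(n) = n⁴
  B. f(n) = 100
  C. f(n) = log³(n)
B < C < A

Comparing growth rates:
B = 100 is O(1)
C = log³(n) is O(log³ n)
A = n⁴ is O(n⁴)

Therefore, the order from slowest to fastest is: B < C < A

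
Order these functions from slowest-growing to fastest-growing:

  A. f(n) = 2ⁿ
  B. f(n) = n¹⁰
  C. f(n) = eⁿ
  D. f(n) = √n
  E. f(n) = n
D < E < B < A < C

Comparing growth rates:
D = √n is O(√n)
E = n is O(n)
B = n¹⁰ is O(n¹⁰)
A = 2ⁿ is O(2ⁿ)
C = eⁿ is O(eⁿ)

Therefore, the order from slowest to fastest is: D < E < B < A < C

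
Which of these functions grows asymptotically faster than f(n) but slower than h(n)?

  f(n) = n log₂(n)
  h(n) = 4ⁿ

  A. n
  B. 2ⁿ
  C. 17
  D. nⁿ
B

We need g(n) with n log₂(n) = o(g(n)) and g(n) = o(4ⁿ), i.e. O(n log n) ≺ g ≺ O(4ⁿ).
Check each option:
  A. n — O(n) does not grow strictly faster than f(n)
  B. 2ⁿ — O(2ⁿ) is strictly between O(n log n) and O(4ⁿ) ✓
  C. 17 — O(1) does not grow strictly faster than f(n)
  D. nⁿ — O(nⁿ) does not grow strictly slower than h(n)

Only option B (2ⁿ) lies strictly between.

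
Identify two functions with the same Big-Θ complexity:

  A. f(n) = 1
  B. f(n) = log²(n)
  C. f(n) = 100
A and C

Examining each function:
  A. 1 is O(1)
  B. log²(n) is O(log² n)
  C. 100 is O(1)

Functions A and C both have the same complexity class.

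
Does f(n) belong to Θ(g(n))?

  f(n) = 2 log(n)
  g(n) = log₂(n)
True

f(n) = 2 log(n) and g(n) = log₂(n) are both O(log n).
Since they have the same asymptotic growth rate, f(n) = Θ(g(n)) is true.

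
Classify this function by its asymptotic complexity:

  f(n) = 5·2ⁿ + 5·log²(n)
O(2ⁿ)

The dominant term in 5·2ⁿ + 5·log²(n) is 5·2ⁿ, which is Θ(2ⁿ).
Lower-order terms (5·log²(n)) are asymptotically negligible.
Constants are absorbed, so the tightest bound is O(2ⁿ).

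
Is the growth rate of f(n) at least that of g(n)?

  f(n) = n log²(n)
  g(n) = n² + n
False

f(n) = n log²(n) is O(n log² n), and g(n) = n² + n is O(n²).
Since O(n log² n) grows slower than O(n²), f(n) = Ω(g(n)) is false.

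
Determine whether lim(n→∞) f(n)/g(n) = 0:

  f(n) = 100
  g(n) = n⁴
True

f(n) = 100 is O(1), and g(n) = n⁴ is O(n⁴).
Since O(1) grows strictly slower than O(n⁴), f(n) = o(g(n)) is true.
This means lim(n→∞) f(n)/g(n) = 0.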